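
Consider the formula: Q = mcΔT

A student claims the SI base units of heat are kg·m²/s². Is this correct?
Units of each symbol in Q = mcΔT:
  m (mass): kg
  c (specific heat capacity, in J/(kg·K)): m²/(s²·K)
  ΔT (temperature change): K

Multiplying the contributions: [kg] · [m²/(s²·K)] · [K]
Adding exponents of each base unit: kg: 1, m: 2, s: -2
SI base units of heat: kg·m²/s²

The claimed units kg·m²/s² match the derived units, so the claim is correct.

Answer: Yes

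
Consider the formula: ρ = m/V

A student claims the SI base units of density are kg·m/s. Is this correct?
Units of each symbol in ρ = m/V:
  m (mass): kg
  V (volume): m³  → in the denominator, contributes 1/m³

Multiplying the contributions: [kg] · [1/m³]
Adding exponents of each base unit: kg: 1, m: -3
SI base units of density: kg/m³

The claimed units kg·m/s (exponents kg: 1, m: 1, s: -1) do not match the derived units kg/m³ (exponents kg: 1, m: -3), so the claim is incorrect.

Answer: No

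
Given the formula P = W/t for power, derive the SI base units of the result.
Units of each symbol in P = W/t:
  W (work): kg·m²/s²
  t (time): s  → in the denominator, contributes 1/s

Multiplying the contributions: [kg·m²/s²] · [1/s]
Adding exponents of each base unit: kg: 1, m: 2, s: -3
SI base units of power: kg·m²/s³

Answer: kg·m²/s³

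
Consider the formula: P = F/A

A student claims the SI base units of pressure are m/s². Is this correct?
Units of each symbol in P = F/A:
  F (force): kg·m/s²
  A (area): m²  → in the denominator, contributes 1/m²

Multiplying the contributions: [kg·m/s²] · [1/m²]
Adding exponents of each base unit: kg: 1, m: -1, s: -2
SI base units of pressure: kg/(m·s²)

The claimed units m/s² (exponents m: 1, s: -2) do not match the derived units kg/(m·s²) (exponents kg: 1, m: -1, s: -2), so the claim is incorrect.

Answer: No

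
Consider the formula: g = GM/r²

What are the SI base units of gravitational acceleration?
Units of each symbol in g = GM/r²:
  G (gravitational constant): m³/(kg·s²)
  M (mass): kg
  r (distance): m  → to the power 2 in the denominator, contributes 1/m²

Multiplying the contributions: [m³/(kg·s²)] · [kg] · [1/m²]
Adding exponents of each base unit: m: 1, s: -2
SI base units of gravitational acceleration: m/s²

Answer: m/s²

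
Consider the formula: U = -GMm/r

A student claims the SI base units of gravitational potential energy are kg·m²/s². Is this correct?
Units of each symbol in U = -GMm/r:
  G (gravitational constant): m³/(kg·s²)
  M (mass): kg
  m (mass): kg
  r (distance): m  → in the denominator, contributes 1/m
  The minus sign does not affect the units.

Multiplying the contributions: [m³/(kg·s²)] · [kg] · [kg] · [1/m]
Adding exponents of each base unit: kg: 1, m: 2, s: -2
SI base units of gravitational potential energy: kg·m²/s²

The claimed units kg·m²/s² match the derived units, so the claim is correct.

Answer: Yes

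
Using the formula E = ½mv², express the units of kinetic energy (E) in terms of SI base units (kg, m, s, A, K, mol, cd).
Units of each symbol in E = ½mv²:
  m (mass): kg
  v (speed): m/s  → to the power 2, contributes m²/s²
  The factor ½ is dimensionless.

Multiplying the contributions: [kg] · [m²/s²]
Adding exponents of each base unit: kg: 1, m: 2, s: -2
SI base units of kinetic energy: kg·m²/s²

Answer: kg·m²/s²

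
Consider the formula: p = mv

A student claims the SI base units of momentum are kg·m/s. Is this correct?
Units of each symbol in p = mv:
  m (mass): kg
  v (velocity): m/s

Multiplying the contributions: [kg] · [m/s]
Adding exponents of each base unit: kg: 1, m: 1, s: -1
SI base units of momentum: kg·m/s

The claimed units kg·m/s match the derived units, so the claim is correct.

Answer: Yes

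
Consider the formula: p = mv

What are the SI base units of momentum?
Units of each symbol in p = mv:
  m (mass): kg
  v (velocity): m/s

Multiplying the contributions: [kg] · [m/s]
Adding exponents of each base unit: kg: 1, m: 1, s: -1
SI base units of momentum: kg·m/s

Answer: kg·m/s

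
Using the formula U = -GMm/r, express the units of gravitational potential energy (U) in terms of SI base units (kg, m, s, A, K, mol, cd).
Units of each symbol in U = -GMm/r:
  G (gravitational constant): m³/(kg·s²)
  M (mass): kg
  m (mass): kg
  r (distance): m  → in the denominator, contributes 1/m
  The minus sign does not affect the units.

Multiplying the contributions: [m³/(kg·s²)] · [kg] · [kg] · [1/m]
Adding exponents of each base unit: kg: 1, m: 2, s: -2
SI base units of gravitational potential energy: kg·m²/s²

Answer: kg·m²/s²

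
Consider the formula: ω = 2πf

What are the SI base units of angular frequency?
Units of each symbol in ω = 2πf:
  f (frequency): 1/s
  The factor 2π is dimensionless.

Multiplying the contributions: [1/s]
Adding exponents of each base unit: s: -1
SI base units of angular frequency: 1/s

Answer: 1/s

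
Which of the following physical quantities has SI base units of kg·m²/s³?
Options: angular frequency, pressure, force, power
Checking the SI base units of each option:
  angular frequency (ω = 2πf): 1/s  ✗
  pressure (P = F/A): kg/(m·s²)  ✗
  force (F = ma): kg·m/s²  ✗
  power (P = W/t): kg·m²/s³  ✓ matches

Only power has units kg·m²/s³.

Answer: power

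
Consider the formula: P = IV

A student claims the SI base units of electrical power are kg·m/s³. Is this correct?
Units of each symbol in P = IV:
  I (current): A
  V (voltage, in volts): kg·m²/(s³·A)

Multiplying the contributions: [A] · [kg·m²/(s³·A)]
Adding exponents of each base unit: kg: 1, m: 2, s: -3
SI base units of electrical power: kg·m²/s³

The claimed units kg·m/s³ (exponents kg: 1, m: 1, s: -3) do not match the derived units kg·m²/s³ (exponents kg: 1, m: 2, s: -3), so the claim is incorrect.

Answer: No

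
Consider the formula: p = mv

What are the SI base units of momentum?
Units of each symbol in p = mv:
  m (mass): kg
  v (velocity): m/s

Multiplying the contributions: [kg] · [m/s]
Adding exponents of each base unit: kg: 1, m: 1, s: -1
SI base units of momentum: kg·m/s

Answer: kg·m/s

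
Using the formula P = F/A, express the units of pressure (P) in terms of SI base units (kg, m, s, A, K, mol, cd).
Units of each symbol in P = F/A:
  F (force): kg·m/s²
  A (area): m²  → in the denominator, contributes 1/m²

Multiplying the contributions: [kg·m/s²] · [1/m²]
Adding exponents of each base unit: kg: 1, m: -1, s: -2
SI base units of pressure: kg/(m·s²)

Answer: kg/(m·s²)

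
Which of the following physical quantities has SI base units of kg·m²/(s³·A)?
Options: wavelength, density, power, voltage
Checking the SI base units of each option:
  wavelength (λ = v/f): m  ✗
  density (ρ = m/V): kg/m³  ✗
  power (P = W/t): kg·m²/s³  ✗
  voltage (V = IR): kg·m²/(s³·A)  ✓ matches

Only voltage has units kg·m²/(s³·A).

Answer: voltage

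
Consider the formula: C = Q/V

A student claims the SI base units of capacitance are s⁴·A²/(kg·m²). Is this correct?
Units of each symbol in C = Q/V:
  Q (charge, in coulombs): s·A
  V (voltage, in volts): kg·m²/(s³·A)  → in the denominator, contributes s³·A/(kg·m²)

Multiplying the contributions: [s·A] · [s³·A/(kg·m²)]
Adding exponents of each base unit: kg: -1, m: -2, s: 4, A: 2
SI base units of capacitance: s⁴·A²/(kg·m²)

The claimed units s⁴·A²/(kg·m²) match the derived units, so the claim is correct.

Answer: Yes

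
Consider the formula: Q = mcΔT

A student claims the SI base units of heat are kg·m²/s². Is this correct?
Units of each symbol in Q = mcΔT:
  m (mass): kg
  c (specific heat capacity, in J/(kg·K)): m²/(s²·K)
  ΔT (temperature change): K

Multiplying the contributions: [kg] · [m²/(s²·K)] · [K]
Adding exponents of each base unit: kg: 1, m: 2, s: -2
SI base units of heat: kg·m²/s²

The claimed units kg·m²/s² match the derived units, so the claim is correct.

Answer: Yes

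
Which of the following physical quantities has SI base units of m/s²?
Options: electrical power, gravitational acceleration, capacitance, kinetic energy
Checking the SI base units of each option:
  electrical power (P = IV): kg·m²/s³  ✗
  gravitational acceleration (g = GM/r²): m/s²  ✓ matches
  capacitance (C = Q/V): s⁴·A²/(kg·m²)  ✗
  kinetic energy (E = ½mv²): kg·m²/s²  ✗

Only gravitational acceleration has units m/s².

Answer: gravitational acceleration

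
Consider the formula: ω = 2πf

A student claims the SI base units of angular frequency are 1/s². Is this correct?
Units of each symbol in ω = 2πf:
  f (frequency): 1/s
  The factor 2π is dimensionless.

Multiplying the contributions: [1/s]
Adding exponents of each base unit: s: -1
SI base units of angular frequency: 1/s

The claimed units 1/s² (exponents s: -2) do not match the derived units 1/s (exponents s: -1), so the claim is incorrect.

Answer: No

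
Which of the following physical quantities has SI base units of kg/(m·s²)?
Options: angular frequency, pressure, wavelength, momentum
Checking the SI base units of each option:
  angular frequency (ω = 2πf): 1/s  ✗
  pressure (P = F/A): kg/(m·s²)  ✓ matches
  wavelength (λ = v/f): m  ✗
  momentum (p = mv): kg·m/s  ✗

Only pressure has units kg/(m·s²).

Answer: pressure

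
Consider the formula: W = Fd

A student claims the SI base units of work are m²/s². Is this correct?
Units of each symbol in W = Fd:
  F (force): kg·m/s²
  d (displacement): m

Multiplying the contributions: [kg·m/s²] · [m]
Adding exponents of each base unit: kg: 1, m: 2, s: -2
SI base units of work: kg·m²/s²

The claimed units m²/s² (exponents m: 2, s: -2) do not match the derived units kg·m²/s² (exponents kg: 1, m: 2, s: -2), so the claim is incorrect.

Answer: No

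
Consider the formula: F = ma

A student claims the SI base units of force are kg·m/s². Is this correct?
Units of each symbol in F = ma:
  m (mass): kg
  a (acceleration): m/s²

Multiplying the contributions: [kg] · [m/s²]
Adding exponents of each base unit: kg: 1, m: 1, s: -2
SI base units of force: kg·m/s²

The claimed units kg·m/s² match the derived units, so the claim is correct.

Answer: Yes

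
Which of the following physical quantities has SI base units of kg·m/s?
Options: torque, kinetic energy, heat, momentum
Checking the SI base units of each option:
  torque (τ = Fr): kg·m²/s²  ✗
  kinetic energy (E = ½mv²): kg·m²/s²  ✗
  heat (Q = mcΔT): kg·m²/s²  ✗
  momentum (p = mv): kg·m/s  ✓ matches

Only momentum has units kg·m/s.

Answer: momentum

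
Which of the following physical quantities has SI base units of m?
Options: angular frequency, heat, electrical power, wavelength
Checking the SI base units of each option:
  angular frequency (ω = 2πf): 1/s  ✗
  heat (Q = mcΔT): kg·m²/s²  ✗
  electrical power (P = IV): kg·m²/s³  ✗
  wavelength (λ = v/f): m  ✓ matches

Only wavelength has units m.

Answer: wavelength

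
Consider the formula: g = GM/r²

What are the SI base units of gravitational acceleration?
Units of each symbol in g = GM/r²:
  G (gravitational constant): m³/(kg·s²)
  M (mass): kg
  r (distance): m  → to the power 2 in the denominator, contributes 1/m²

Multiplying the contributions: [m³/(kg·s²)] · [kg] · [1/m²]
Adding exponents of each base unit: m: 1, s: -2
SI base units of gravitational acceleration: m/s²

Answer: m/s²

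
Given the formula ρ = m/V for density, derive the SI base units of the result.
Units of each symbol in ρ = m/V:
  m (mass): kg
  V (volume): m³  → in the denominator, contributes 1/m³

Multiplying the contributions: [kg] · [1/m³]
Adding exponents of each base unit: kg: 1, m: -3
SI base units of density: kg/m³

Answer: kg/m³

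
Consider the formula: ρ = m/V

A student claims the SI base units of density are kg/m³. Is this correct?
Units of each symbol in ρ = m/V:
  m (mass): kg
  V (volume): m³  → in the denominator, contributes 1/m³

Multiplying the contributions: [kg] · [1/m³]
Adding exponents of each base unit: kg: 1, m: -3
SI base units of density: kg/m³

The claimed units kg/m³ match the derived units, so the claim is correct.

Answer: Yes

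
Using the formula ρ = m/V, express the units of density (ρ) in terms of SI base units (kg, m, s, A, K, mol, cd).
Units of each symbol in ρ = m/V:
  m (mass): kg
  V (volume): m³  → in the denominator, contributes 1/m³

Multiplying the contributions: [kg] · [1/m³]
Adding exponents of each base unit: kg: 1, m: -3
SI base units of density: kg/m³

Answer: kg/m³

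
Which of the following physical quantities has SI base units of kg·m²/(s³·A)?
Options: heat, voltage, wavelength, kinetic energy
Checking the SI base units of each option:
  heat (Q = mcΔT): kg·m²/s²  ✗
  voltage (V = IR): kg·m²/(s³·A)  ✓ matches
  wavelength (λ = v/f): m  ✗
  kinetic energy (E = ½mv²): kg·m²/s²  ✗

Only voltage has units kg·m²/(s³·A).

Answer: voltage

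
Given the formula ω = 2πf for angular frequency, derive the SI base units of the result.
Units of each symbol in ω = 2πf:
  f (frequency): 1/s
  The factor 2π is dimensionless.

Multiplying the contributions: [1/s]
Adding exponents of each base unit: s: -1
SI base units of angular frequency: 1/s

Answer: 1/s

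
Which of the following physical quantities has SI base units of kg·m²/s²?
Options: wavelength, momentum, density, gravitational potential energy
Checking the SI base units of each option:
  wavelength (λ = v/f): m  ✗
  momentum (p = mv): kg·m/s  ✗
  density (ρ = m/V): kg/m³  ✗
  gravitational potential energy (U = -GMm/r): kg·m²/s²  ✓ matches

Only gravitational potential energy has units kg·m²/s².

Answer: gravitational potential energy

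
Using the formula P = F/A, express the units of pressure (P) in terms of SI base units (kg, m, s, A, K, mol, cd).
Units of each symbol in P = F/A:
  F (force): kg·m/s²
  A (area): m²  → in the denominator, contributes 1/m²

Multiplying the contributions: [kg·m/s²] · [1/m²]
Adding exponents of each base unit: kg: 1, m: -1, s: -2
SI base units of pressure: kg/(m·s²)

Answer: kg/(m·s²)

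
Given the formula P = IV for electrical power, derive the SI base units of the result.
Units of each symbol in P = IV:
  I (current): A
  V (voltage, in volts): kg·m²/(s³·A)

Multiplying the contributions: [A] · [kg·m²/(s³·A)]
Adding exponents of each base unit: kg: 1, m: 2, s: -3
SI base units of electrical power: kg·m²/s³

Answer: kg·m²/s³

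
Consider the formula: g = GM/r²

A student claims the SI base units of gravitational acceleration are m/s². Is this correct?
Units of each symbol in g = GM/r²:
  G (gravitational constant): m³/(kg·s²)
  M (mass): kg
  r (distance): m  → to the power 2 in the denominator, contributes 1/m²

Multiplying the contributions: [m³/(kg·s²)] · [kg] · [1/m²]
Adding exponents of each base unit: m: 1, s: -2
SI base units of gravitational acceleration: m/s²

The claimed units m/s² match the derived units, so the claim is correct.

Answer: Yes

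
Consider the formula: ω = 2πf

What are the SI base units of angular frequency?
Units of each symbol in ω = 2πf:
  f (frequency): 1/s
  The factor 2π is dimensionless.

Multiplying the contributions: [1/s]
Adding exponents of each base unit: s: -1
SI base units of angular frequency: 1/s

Answer: 1/s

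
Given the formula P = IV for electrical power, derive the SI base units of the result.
Units of each symbol in P = IV:
  I (current): A
  V (voltage, in volts): kg·m²/(s³·A)

Multiplying the contributions: [A] · [kg·m²/(s³·A)]
Adding exponents of each base unit: kg: 1, m: 2, s: -3
SI base units of electrical power: kg·m²/s³

Answer: kg·m²/s³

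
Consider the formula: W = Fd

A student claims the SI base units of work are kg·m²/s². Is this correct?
Units of each symbol in W = Fd:
  F (force): kg·m/s²
  d (displacement): m

Multiplying the contributions: [kg·m/s²] · [m]
Adding exponents of each base unit: kg: 1, m: 2, s: -2
SI base units of work: kg·m²/s²

The claimed units kg·m²/s² match the derived units, so the claim is correct.

Answer: Yes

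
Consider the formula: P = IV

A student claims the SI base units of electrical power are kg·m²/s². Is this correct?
Units of each symbol in P = IV:
  I (current): A
  V (voltage, in volts): kg·m²/(s³·A)

Multiplying the contributions: [A] · [kg·m²/(s³·A)]
Adding exponents of each base unit: kg: 1, m: 2, s: -3
SI base units of electrical power: kg·m²/s³

The claimed units kg·m²/s² (exponents kg: 1, m: 2, s: -2) do not match the derived units kg·m²/s³ (exponents kg: 1, m: 2, s: -3), so the claim is incorrect.

Answer: No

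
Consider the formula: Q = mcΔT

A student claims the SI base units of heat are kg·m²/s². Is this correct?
Units of each symbol in Q = mcΔT:
  m (mass): kg
  c (specific heat capacity, in J/(kg·K)): m²/(s²·K)
  ΔT (temperature change): K

Multiplying the contributions: [kg] · [m²/(s²·K)] · [K]
Adding exponents of each base unit: kg: 1, m: 2, s: -2
SI base units of heat: kg·m²/s²

The claimed units kg·m²/s² match the derived units, so the claim is correct.

Answer: Yes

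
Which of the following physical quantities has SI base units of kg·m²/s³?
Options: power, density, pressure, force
Checking the SI base units of each option:
  power (P = W/t): kg·m²/s³  ✓ matches
  density (ρ = m/V): kg/m³  ✗
  pressure (P = F/A): kg/(m·s²)  ✗
  force (F = ma): kg·m/s²  ✗

Only power has units kg·m²/s³.

Answer: power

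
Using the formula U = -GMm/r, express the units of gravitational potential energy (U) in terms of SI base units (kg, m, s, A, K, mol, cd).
Units of each symbol in U = -GMm/r:
  G (gravitational constant): m³/(kg·s²)
  M (mass): kg
  m (mass): kg
  r (distance): m  → in the denominator, contributes 1/m
  The minus sign does not affect the units.

Multiplying the contributions: [m³/(kg·s²)] · [kg] · [kg] · [1/m]
Adding exponents of each base unit: kg: 1, m: 2, s: -2
SI base units of gravitational potential energy: kg·m²/s²

Answer: kg·m²/s²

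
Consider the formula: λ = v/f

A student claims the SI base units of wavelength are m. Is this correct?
Units of each symbol in λ = v/f:
  v (wave speed): m/s
  f (frequency): 1/s  → in the denominator, contributes s

Multiplying the contributions: [m/s] · [s]
Adding exponents of each base unit: m: 1
SI base units of wavelength: m

The claimed units m match the derived units, so the claim is correct.

Answer: Yes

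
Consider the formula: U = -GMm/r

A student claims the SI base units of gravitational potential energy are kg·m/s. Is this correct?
Units of each symbol in U = -GMm/r:
  G (gravitational constant): m³/(kg·s²)
  M (mass): kg
  m (mass): kg
  r (distance): m  → in the denominator, contributes 1/m
  The minus sign does not affect the units.

Multiplying the contributions: [m³/(kg·s²)] · [kg] · [kg] · [1/m]
Adding exponents of each base unit: kg: 1, m: 2, s: -2
SI base units of gravitational potential energy: kg·m²/s²

The claimed units kg·m/s (exponents kg: 1, m: 1, s: -1) do not match the derived units kg·m²/s² (exponents kg: 1, m: 2, s: -2), so the claim is incorrect.

Answer: No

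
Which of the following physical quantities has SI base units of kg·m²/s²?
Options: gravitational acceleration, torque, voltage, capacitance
Checking the SI base units of each option:
  gravitational acceleration (g = GM/r²): m/s²  ✗
  torque (τ = Fr): kg·m²/s²  ✓ matches
  voltage (V = IR): kg·m²/(s³·A)  ✗
  capacitance (C = Q/V): s⁴·A²/(kg·m²)  ✗

Only torque has units kg·m²/s².

Answer: torque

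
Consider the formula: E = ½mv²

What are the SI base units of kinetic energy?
Units of each symbol in E = ½mv²:
  m (mass): kg
  v (speed): m/s  → to the power 2, contributes m²/s²
  The factor ½ is dimensionless.

Multiplying the contributions: [kg] · [m²/s²]
Adding exponents of each base unit: kg: 1, m: 2, s: -2
SI base units of kinetic energy: kg·m²/s²

Answer: kg·m²/s²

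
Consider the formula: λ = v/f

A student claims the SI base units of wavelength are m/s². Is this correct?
Units of each symbol in λ = v/f:
  v (wave speed): m/s
  f (frequency): 1/s  → in the denominator, contributes s

Multiplying the contributions: [m/s] · [s]
Adding exponents of each base unit: m: 1
SI base units of wavelength: m

The claimed units m/s² (exponents m: 1, s: -2) do not match the derived units m (exponents m: 1), so the claim is incorrect.

Answer: No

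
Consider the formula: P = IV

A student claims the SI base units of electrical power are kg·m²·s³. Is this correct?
Units of each symbol in P = IV:
  I (current): A
  V (voltage, in volts): kg·m²/(s³·A)

Multiplying the contributions: [A] · [kg·m²/(s³·A)]
Adding exponents of each base unit: kg: 1, m: 2, s: -3
SI base units of electrical power: kg·m²/s³

The claimed units kg·m²·s³ (exponents kg: 1, m: 2, s: 3) do not match the derived units kg·m²/s³ (exponents kg: 1, m: 2, s: -3), so the claim is incorrect.

Answer: No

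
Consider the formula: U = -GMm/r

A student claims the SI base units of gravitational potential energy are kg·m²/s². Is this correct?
Units of each symbol in U = -GMm/r:
  G (gravitational constant): m³/(kg·s²)
  M (mass): kg
  m (mass): kg
  r (distance): m  → in the denominator, contributes 1/m
  The minus sign does not affect the units.

Multiplying the contributions: [m³/(kg·s²)] · [kg] · [kg] · [1/m]
Adding exponents of each base unit: kg: 1, m: 2, s: -2
SI base units of gravitational potential energy: kg·m²/s²

The claimed units kg·m²/s² match the derived units, so the claim is correct.

Answer: Yes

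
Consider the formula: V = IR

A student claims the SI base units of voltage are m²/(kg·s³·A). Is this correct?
Units of each symbol in V = IR:
  I (current): A
  R (resistance, in ohms): kg·m²/(s³·A²)

Multiplying the contributions: [A] · [kg·m²/(s³·A²)]
Adding exponents of each base unit: kg: 1, m: 2, s: -3, A: -1
SI base units of voltage: kg·m²/(s³·A)

The claimed units m²/(kg·s³·A) (exponents kg: -1, m: 2, s: -3, A: -1) do not match the derived units kg·m²/(s³·A) (exponents kg: 1, m: 2, s: -3, A: -1), so the claim is incorrect.

Answer: No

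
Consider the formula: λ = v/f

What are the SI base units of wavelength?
Units of each symbol in λ = v/f:
  v (wave speed): m/s
  f (frequency): 1/s  → in the denominator, contributes s

Multiplying the contributions: [m/s] · [s]
Adding exponents of each base unit: m: 1
SI base units of wavelength: m

Answer: m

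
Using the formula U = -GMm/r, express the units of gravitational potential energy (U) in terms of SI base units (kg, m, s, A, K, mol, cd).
Units of each symbol in U = -GMm/r:
  G (gravitational constant): m³/(kg·s²)
  M (mass): kg
  m (mass): kg
  r (distance): m  → in the denominator, contributes 1/m
  The minus sign does not affect the units.

Multiplying the contributions: [m³/(kg·s²)] · [kg] · [kg] · [1/m]
Adding exponents of each base unit: kg: 1, m: 2, s: -2
SI base units of gravitational potential energy: kg·m²/s²

Answer: kg·m²/s²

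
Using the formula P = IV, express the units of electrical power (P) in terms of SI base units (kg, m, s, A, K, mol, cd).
Units of each symbol in P = IV:
  I (current): A
  V (voltage, in volts): kg·m²/(s³·A)

Multiplying the contributions: [A] · [kg·m²/(s³·A)]
Adding exponents of each base unit: kg: 1, m: 2, s: -3
SI base units of electrical power: kg·m²/s³

Answer: kg·m²/s³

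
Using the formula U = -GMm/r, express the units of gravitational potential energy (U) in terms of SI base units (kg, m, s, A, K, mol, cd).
Units of each symbol in U = -GMm/r:
  G (gravitational constant): m³/(kg·s²)
  M (mass): kg
  m (mass): kg
  r (distance): m  → in the denominator, contributes 1/m
  The minus sign does not affect the units.

Multiplying the contributions: [m³/(kg·s²)] · [kg] · [kg] · [1/m]
Adding exponents of each base unit: kg: 1, m: 2, s: -2
SI base units of gravitational potential energy: kg·m²/s²

Answer: kg·m²/s²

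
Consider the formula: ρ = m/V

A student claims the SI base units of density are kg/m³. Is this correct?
Units of each symbol in ρ = m/V:
  m (mass): kg
  V (volume): m³  → in the denominator, contributes 1/m³

Multiplying the contributions: [kg] · [1/m³]
Adding exponents of each base unit: kg: 1, m: -3
SI base units of density: kg/m³

The claimed units kg/m³ match the derived units, so the claim is correct.

Answer: Yes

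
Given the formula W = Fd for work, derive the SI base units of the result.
Units of each symbol in W = Fd:
  F (force): kg·m/s²
  d (displacement): m

Multiplying the contributions: [kg·m/s²] · [m]
Adding exponents of each base unit: kg: 1, m: 2, s: -2
SI base units of work: kg·m²/s²

Answer: kg·m²/s²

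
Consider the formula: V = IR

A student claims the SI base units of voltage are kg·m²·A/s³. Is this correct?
Units of each symbol in V = IR:
  I (current): A
  R (resistance, in ohms): kg·m²/(s³·A²)

Multiplying the contributions: [A] · [kg·m²/(s³·A²)]
Adding exponents of each base unit: kg: 1, m: 2, s: -3, A: -1
SI base units of voltage: kg·m²/(s³·A)

The claimed units kg·m²·A/s³ (exponents kg: 1, m: 2, s: -3, A: 1) do not match the derived units kg·m²/(s³·A) (exponents kg: 1, m: 2, s: -3, A: -1), so the claim is incorrect.

Answer: No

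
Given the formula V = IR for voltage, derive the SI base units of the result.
Units of each symbol in V = IR:
  I (current): A
  R (resistance, in ohms): kg·m²/(s³·A²)

Multiplying the contributions: [A] · [kg·m²/(s³·A²)]
Adding exponents of each base unit: kg: 1, m: 2, s: -3, A: -1
SI base units of voltage: kg·m²/(s³·A)

Answer: kg·m²/(s³·A)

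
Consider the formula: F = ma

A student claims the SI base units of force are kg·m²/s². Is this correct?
Units of each symbol in F = ma:
  m (mass): kg
  a (acceleration): m/s²

Multiplying the contributions: [kg] · [m/s²]
Adding exponents of each base unit: kg: 1, m: 1, s: -2
SI base units of force: kg·m/s²

The claimed units kg·m²/s² (exponents kg: 1, m: 2, s: -2) do not match the derived units kg·m/s² (exponents kg: 1, m: 1, s: -2), so the claim is incorrect.

Answer: No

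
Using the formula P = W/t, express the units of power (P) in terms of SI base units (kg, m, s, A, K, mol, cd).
Units of each symbol in P = W/t:
  W (work): kg·m²/s²
  t (time): s  → in the denominator, contributes 1/s

Multiplying the contributions: [kg·m²/s²] · [1/s]
Adding exponents of each base unit: kg: 1, m: 2, s: -3
SI base units of power: kg·m²/s³

Answer: kg·m²/s³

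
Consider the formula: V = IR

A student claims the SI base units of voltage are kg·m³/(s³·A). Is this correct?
Units of each symbol in V = IR:
  I (current): A
  R (resistance, in ohms): kg·m²/(s³·A²)

Multiplying the contributions: [A] · [kg·m²/(s³·A²)]
Adding exponents of each base unit: kg: 1, m: 2, s: -3, A: -1
SI base units of voltage: kg·m²/(s³·A)

The claimed units kg·m³/(s³·A) (exponents kg: 1, m: 3, s: -3, A: -1) do not match the derived units kg·m²/(s³·A) (exponents kg: 1, m: 2, s: -3, A: -1), so the claim is incorrect.

Answer: No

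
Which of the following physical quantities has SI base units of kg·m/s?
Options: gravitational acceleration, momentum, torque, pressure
Checking the SI base units of each option:
  gravitational acceleration (g = GM/r²): m/s²  ✗
  momentum (p = mv): kg·m/s  ✓ matches
  torque (τ = Fr): kg·m²/s²  ✗
  pressure (P = F/A): kg/(m·s²)  ✗

Only momentum has units kg·m/s.

Answer: momentum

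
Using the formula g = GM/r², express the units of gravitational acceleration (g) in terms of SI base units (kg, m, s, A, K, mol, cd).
Units of each symbol in g = GM/r²:
  G (gravitational constant): m³/(kg·s²)
  M (mass): kg
  r (distance): m  → to the power 2 in the denominator, contributes 1/m²

Multiplying the contributions: [m³/(kg·s²)] · [kg] · [1/m²]
Adding exponents of each base unit: m: 1, s: -2
SI base units of gravitational acceleration: m/s²

Answer: m/s²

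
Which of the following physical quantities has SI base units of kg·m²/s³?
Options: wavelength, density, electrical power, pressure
Checking the SI base units of each option:
  wavelength (λ = v/f): m  ✗
  density (ρ = m/V): kg/m³  ✗
  electrical power (P = IV): kg·m²/s³  ✓ matches
  pressure (P = F/A): kg/(m·s²)  ✗

Only electrical power has units kg·m²/s³.

Answer: electrical power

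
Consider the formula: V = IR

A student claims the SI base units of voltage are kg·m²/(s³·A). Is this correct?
Units of each symbol in V = IR:
  I (current): A
  R (resistance, in ohms): kg·m²/(s³·A²)

Multiplying the contributions: [A] · [kg·m²/(s³·A²)]
Adding exponents of each base unit: kg: 1, m: 2, s: -3, A: -1
SI base units of voltage: kg·m²/(s³·A)

The claimed units kg·m²/(s³·A) match the derived units, so the claim is correct.

Answer: Yes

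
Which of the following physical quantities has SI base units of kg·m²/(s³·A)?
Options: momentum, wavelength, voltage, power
Checking the SI base units of each option:
  momentum (p = mv): kg·m/s  ✗
  wavelength (λ = v/f): m  ✗
  voltage (V = IR): kg·m²/(s³·A)  ✓ matches
  power (P = W/t): kg·m²/s³  ✗

Only voltage has units kg·m²/(s³·A).

Answer: voltage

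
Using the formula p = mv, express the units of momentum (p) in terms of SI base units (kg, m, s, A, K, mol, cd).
Units of each symbol in p = mv:
  m (mass): kg
  v (velocity): m/s

Multiplying the contributions: [kg] · [m/s]
Adding exponents of each base unit: kg: 1, m: 1, s: -1
SI base units of momentum: kg·m/s

Answer: kg·m/s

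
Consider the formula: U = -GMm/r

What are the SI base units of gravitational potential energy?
Units of each symbol in U = -GMm/r:
  G (gravitational constant): m³/(kg·s²)
  M (mass): kg
  m (mass): kg
  r (distance): m  → in the denominator, contributes 1/m
  The minus sign does not affect the units.

Multiplying the contributions: [m³/(kg·s²)] · [kg] · [kg] · [1/m]
Adding exponents of each base unit: kg: 1, m: 2, s: -2
SI base units of gravitational potential energy: kg·m²/s²

Answer: kg·m²/s²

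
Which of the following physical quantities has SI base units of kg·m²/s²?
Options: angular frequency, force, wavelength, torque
Checking the SI base units of each option:
  angular frequency (ω = 2πf): 1/s  ✗
  force (F = ma): kg·m/s²  ✗
  wavelength (λ = v/f): m  ✗
  torque (τ = Fr): kg·m²/s²  ✓ matches

Only torque has units kg·m²/s².

Answer: torque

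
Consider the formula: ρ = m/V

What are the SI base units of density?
Units of each symbol in ρ = m/V:
  m (mass): kg
  V (volume): m³  → in the denominator, contributes 1/m³

Multiplying the contributions: [kg] · [1/m³]
Adding exponents of each base unit: kg: 1, m: -3
SI base units of density: kg/m³

Answer: kg/m³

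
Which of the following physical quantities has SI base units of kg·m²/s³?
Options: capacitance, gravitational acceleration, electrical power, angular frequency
Checking the SI base units of each option:
  capacitance (C = Q/V): s⁴·A²/(kg·m²)  ✗
  gravitational acceleration (g = GM/r²): m/s²  ✗
  electrical power (P = IV): kg·m²/s³  ✓ matches
  angular frequency (ω = 2πf): 1/s  ✗

Only electrical power has units kg·m²/s³.

Answer: electrical power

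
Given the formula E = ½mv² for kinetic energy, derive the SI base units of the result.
Units of each symbol in E = ½mv²:
  m (mass): kg
  v (speed): m/s  → to the power 2, contributes m²/s²
  The factor ½ is dimensionless.

Multiplying the contributions: [kg] · [m²/s²]
Adding exponents of each base unit: kg: 1, m: 2, s: -2
SI base units of kinetic energy: kg·m²/s²

Answer: kg·m²/s²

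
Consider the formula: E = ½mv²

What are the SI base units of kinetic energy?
Units of each symbol in E = ½mv²:
  m (mass): kg
  v (speed): m/s  → to the power 2, contributes m²/s²
  The factor ½ is dimensionless.

Multiplying the contributions: [kg] · [m²/s²]
Adding exponents of each base unit: kg: 1, m: 2, s: -2
SI base units of kinetic energy: kg·m²/s²

Answer: kg·m²/s²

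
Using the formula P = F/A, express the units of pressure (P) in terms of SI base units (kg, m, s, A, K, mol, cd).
Units of each symbol in P = F/A:
  F (force): kg·m/s²
  A (area): m²  → in the denominator, contributes 1/m²

Multiplying the contributions: [kg·m/s²] · [1/m²]
Adding exponents of each base unit: kg: 1, m: -1, s: -2
SI base units of pressure: kg/(m·s²)

Answer: kg/(m·s²)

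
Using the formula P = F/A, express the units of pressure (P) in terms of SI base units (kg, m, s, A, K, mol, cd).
Units of each symbol in P = F/A:
  F (force): kg·m/s²
  A (area): m²  → in the denominator, contributes 1/m²

Multiplying the contributions: [kg·m/s²] · [1/m²]
Adding exponents of each base unit: kg: 1, m: -1, s: -2
SI base units of pressure: kg/(m·s²)

Answer: kg/(m·s²)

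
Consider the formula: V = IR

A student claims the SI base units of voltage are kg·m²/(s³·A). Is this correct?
Units of each symbol in V = IR:
  I (current): A
  R (resistance, in ohms): kg·m²/(s³·A²)

Multiplying the contributions: [A] · [kg·m²/(s³·A²)]
Adding exponents of each base unit: kg: 1, m: 2, s: -3, A: -1
SI base units of voltage: kg·m²/(s³·A)

The claimed units kg·m²/(s³·A) match the derived units, so the claim is correct.

Answer: Yes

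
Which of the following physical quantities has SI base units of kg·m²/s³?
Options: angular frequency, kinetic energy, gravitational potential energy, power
Checking the SI base units of each option:
  angular frequency (ω = 2πf): 1/s  ✗
  kinetic energy (E = ½mv²): kg·m²/s²  ✗
  gravitational potential energy (U = -GMm/r): kg·m²/s²  ✗
  power (P = W/t): kg·m²/s³  ✓ matches

Only power has units kg·m²/s³.

Answer: power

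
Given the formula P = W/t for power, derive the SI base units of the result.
Units of each symbol in P = W/t:
  W (work): kg·m²/s²
  t (time): s  → in the denominator, contributes 1/s

Multiplying the contributions: [kg·m²/s²] · [1/s]
Adding exponents of each base unit: kg: 1, m: 2, s: -3
SI base units of power: kg·m²/s³

Answer: kg·m²/s³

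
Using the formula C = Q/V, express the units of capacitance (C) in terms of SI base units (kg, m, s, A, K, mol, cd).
Units of each symbol in C = Q/V:
  Q (charge, in coulombs): s·A
  V (voltage, in volts): kg·m²/(s³·A)  → in the denominator, contributes s³·A/(kg·m²)

Multiplying the contributions: [s·A] · [s³·A/(kg·m²)]
Adding exponents of each base unit: kg: -1, m: -2, s: 4, A: 2
SI base units of capacitance: s⁴·A²/(kg·m²)

Answer: s⁴·A²/(kg·m²)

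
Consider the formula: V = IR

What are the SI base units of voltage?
Units of each symbol in V = IR:
  I (current): A
  R (resistance, in ohms): kg·m²/(s³·A²)

Multiplying the contributions: [A] · [kg·m²/(s³·A²)]
Adding exponents of each base unit: kg: 1, m: 2, s: -3, A: -1
SI base units of voltage: kg·m²/(s³·A)

Answer: kg·m²/(s³·A)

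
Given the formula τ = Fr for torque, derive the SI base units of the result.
Units of each symbol in τ = Fr:
  F (force): kg·m/s²
  r (lever arm): m

Multiplying the contributions: [kg·m/s²] · [m]
Adding exponents of each base unit: kg: 1, m: 2, s: -2
SI base units of torque: kg·m²/s²

Answer: kg·m²/s²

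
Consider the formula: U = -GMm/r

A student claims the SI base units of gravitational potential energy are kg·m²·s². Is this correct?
Units of each symbol in U = -GMm/r:
  G (gravitational constant): m³/(kg·s²)
  M (mass): kg
  m (mass): kg
  r (distance): m  → in the denominator, contributes 1/m
  The minus sign does not affect the units.

Multiplying the contributions: [m³/(kg·s²)] · [kg] · [kg] · [1/m]
Adding exponents of each base unit: kg: 1, m: 2, s: -2
SI base units of gravitational potential energy: kg·m²/s²

The claimed units kg·m²·s² (exponents kg: 1, m: 2, s: 2) do not match the derived units kg·m²/s² (exponents kg: 1, m: 2, s: -2), so the claim is incorrect.

Answer: No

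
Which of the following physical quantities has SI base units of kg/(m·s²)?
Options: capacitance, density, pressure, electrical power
Checking the SI base units of each option:
  capacitance (C = Q/V): s⁴·A²/(kg·m²)  ✗
  density (ρ = m/V): kg/m³  ✗
  pressure (P = F/A): kg/(m·s²)  ✓ matches
  electrical power (P = IV): kg·m²/s³  ✗

Only pressure has units kg/(m·s²).

Answer: pressure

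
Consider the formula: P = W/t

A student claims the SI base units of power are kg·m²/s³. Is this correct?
Units of each symbol in P = W/t:
  W (work): kg·m²/s²
  t (time): s  → in the denominator, contributes 1/s

Multiplying the contributions: [kg·m²/s²] · [1/s]
Adding exponents of each base unit: kg: 1, m: 2, s: -3
SI base units of power: kg·m²/s³

The claimed units kg·m²/s³ match the derived units, so the claim is correct.

Answer: Yes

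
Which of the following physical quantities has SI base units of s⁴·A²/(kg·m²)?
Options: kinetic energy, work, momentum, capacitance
Checking the SI base units of each option:
  kinetic energy (E = ½mv²): kg·m²/s²  ✗
  work (W = Fd): kg·m²/s²  ✗
  momentum (p = mv): kg·m/s  ✗
  capacitance (C = Q/V): s⁴·A²/(kg·m²)  ✓ matches

Only capacitance has units s⁴·A²/(kg·m²).

Answer: capacitance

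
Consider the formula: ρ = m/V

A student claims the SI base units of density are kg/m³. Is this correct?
Units of each symbol in ρ = m/V:
  m (mass): kg
  V (volume): m³  → in the denominator, contributes 1/m³

Multiplying the contributions: [kg] · [1/m³]
Adding exponents of each base unit: kg: 1, m: -3
SI base units of density: kg/m³

The claimed units kg/m³ match the derived units, so the claim is correct.

Answer: Yes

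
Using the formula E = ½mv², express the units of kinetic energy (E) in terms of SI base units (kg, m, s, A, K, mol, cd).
Units of each symbol in E = ½mv²:
  m (mass): kg
  v (speed): m/s  → to the power 2, contributes m²/s²
  The factor ½ is dimensionless.

Multiplying the contributions: [kg] · [m²/s²]
Adding exponents of each base unit: kg: 1, m: 2, s: -2
SI base units of kinetic energy: kg·m²/s²

Answer: kg·m²/s²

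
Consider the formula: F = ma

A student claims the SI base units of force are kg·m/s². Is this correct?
Units of each symbol in F = ma:
  m (mass): kg
  a (acceleration): m/s²

Multiplying the contributions: [kg] · [m/s²]
Adding exponents of each base unit: kg: 1, m: 1, s: -2
SI base units of force: kg·m/s²

The claimed units kg·m/s² match the derived units, so the claim is correct.

Answer: Yes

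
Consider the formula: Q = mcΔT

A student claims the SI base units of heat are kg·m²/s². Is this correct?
Units of each symbol in Q = mcΔT:
  m (mass): kg
  c (specific heat capacity, in J/(kg·K)): m²/(s²·K)
  ΔT (temperature change): K

Multiplying the contributions: [kg] · [m²/(s²·K)] · [K]
Adding exponents of each base unit: kg: 1, m: 2, s: -2
SI base units of heat: kg·m²/s²

The claimed units kg·m²/s² match the derived units, so the claim is correct.

Answer: Yes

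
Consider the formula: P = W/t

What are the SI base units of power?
Units of each symbol in P = W/t:
  W (work): kg·m²/s²
  t (time): s  → in the denominator, contributes 1/s

Multiplying the contributions: [kg·m²/s²] · [1/s]
Adding exponents of each base unit: kg: 1, m: 2, s: -3
SI base units of power: kg·m²/s³

Answer: kg·m²/s³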